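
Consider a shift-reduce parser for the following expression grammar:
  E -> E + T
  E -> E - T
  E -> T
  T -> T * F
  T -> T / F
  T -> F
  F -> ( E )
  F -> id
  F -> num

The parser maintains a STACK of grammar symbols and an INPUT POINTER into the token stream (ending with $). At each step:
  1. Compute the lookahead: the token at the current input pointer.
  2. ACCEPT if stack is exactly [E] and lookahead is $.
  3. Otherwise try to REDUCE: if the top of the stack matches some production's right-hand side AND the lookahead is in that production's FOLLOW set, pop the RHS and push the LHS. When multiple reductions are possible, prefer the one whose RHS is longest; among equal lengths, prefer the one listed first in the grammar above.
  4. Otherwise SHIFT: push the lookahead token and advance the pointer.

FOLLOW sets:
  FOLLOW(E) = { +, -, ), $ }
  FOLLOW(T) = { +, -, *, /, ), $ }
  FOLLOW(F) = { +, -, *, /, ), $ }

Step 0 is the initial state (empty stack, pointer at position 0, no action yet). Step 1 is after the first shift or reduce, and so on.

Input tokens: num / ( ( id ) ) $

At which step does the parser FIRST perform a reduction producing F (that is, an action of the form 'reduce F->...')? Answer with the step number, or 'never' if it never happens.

Answer: 2

Derivation:
Step 1: shift num. Stack=[num] ptr=1 lookahead=/ remaining=[/ ( ( id ) ) $]
Step 2: reduce F->num. Stack=[F] ptr=1 lookahead=/ remaining=[/ ( ( id ) ) $]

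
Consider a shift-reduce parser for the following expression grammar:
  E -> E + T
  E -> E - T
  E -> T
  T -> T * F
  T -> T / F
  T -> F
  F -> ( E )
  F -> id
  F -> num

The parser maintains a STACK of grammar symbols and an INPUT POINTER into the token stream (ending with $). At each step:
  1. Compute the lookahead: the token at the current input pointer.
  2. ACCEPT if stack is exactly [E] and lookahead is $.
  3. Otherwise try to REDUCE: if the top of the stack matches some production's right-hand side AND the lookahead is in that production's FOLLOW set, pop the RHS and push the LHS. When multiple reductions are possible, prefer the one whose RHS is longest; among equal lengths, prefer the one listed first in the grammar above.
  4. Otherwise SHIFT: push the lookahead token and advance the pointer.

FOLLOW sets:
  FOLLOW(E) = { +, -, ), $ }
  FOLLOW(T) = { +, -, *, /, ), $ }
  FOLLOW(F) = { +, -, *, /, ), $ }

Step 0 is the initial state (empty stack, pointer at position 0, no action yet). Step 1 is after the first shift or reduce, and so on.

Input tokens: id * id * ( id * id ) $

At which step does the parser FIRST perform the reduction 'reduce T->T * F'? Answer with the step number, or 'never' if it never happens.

Answer: 7

Derivation:
Step 1: shift id. Stack=[id] ptr=1 lookahead=* remaining=[* id * ( id * id ) $]
Step 2: reduce F->id. Stack=[F] ptr=1 lookahead=* remaining=[* id * ( id * id ) $]
Step 3: reduce T->F. Stack=[T] ptr=1 lookahead=* remaining=[* id * ( id * id ) $]
Step 4: shift *. Stack=[T *] ptr=2 lookahead=id remaining=[id * ( id * id ) $]
Step 5: shift id. Stack=[T * id] ptr=3 lookahead=* remaining=[* ( id * id ) $]
Step 6: reduce F->id. Stack=[T * F] ptr=3 lookahead=* remaining=[* ( id * id ) $]
Step 7: reduce T->T * F. Stack=[T] ptr=3 lookahead=* remaining=[* ( id * id ) $]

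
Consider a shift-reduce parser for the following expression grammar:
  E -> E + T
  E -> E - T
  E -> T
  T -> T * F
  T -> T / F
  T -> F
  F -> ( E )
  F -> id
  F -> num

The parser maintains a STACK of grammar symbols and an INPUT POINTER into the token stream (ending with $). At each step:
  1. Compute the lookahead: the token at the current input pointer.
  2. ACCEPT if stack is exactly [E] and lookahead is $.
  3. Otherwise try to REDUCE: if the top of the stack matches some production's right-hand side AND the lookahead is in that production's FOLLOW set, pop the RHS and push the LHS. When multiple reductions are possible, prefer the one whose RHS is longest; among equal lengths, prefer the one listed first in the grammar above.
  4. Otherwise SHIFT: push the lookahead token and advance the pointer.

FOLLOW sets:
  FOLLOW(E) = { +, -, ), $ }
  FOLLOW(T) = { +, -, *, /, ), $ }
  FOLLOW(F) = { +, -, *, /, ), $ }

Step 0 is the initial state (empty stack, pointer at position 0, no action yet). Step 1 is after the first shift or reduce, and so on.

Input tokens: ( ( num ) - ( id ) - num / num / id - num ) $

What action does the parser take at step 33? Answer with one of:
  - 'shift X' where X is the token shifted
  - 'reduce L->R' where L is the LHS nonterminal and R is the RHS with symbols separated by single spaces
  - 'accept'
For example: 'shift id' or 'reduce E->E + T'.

Step 1: shift (. Stack=[(] ptr=1 lookahead=( remaining=[( num ) - ( id ) - num / num / id - num ) $]
Step 2: shift (. Stack=[( (] ptr=2 lookahead=num remaining=[num ) - ( id ) - num / num / id - num ) $]
Step 3: shift num. Stack=[( ( num] ptr=3 lookahead=) remaining=[) - ( id ) - num / num / id - num ) $]
Step 4: reduce F->num. Stack=[( ( F] ptr=3 lookahead=) remaining=[) - ( id ) - num / num / id - num ) $]
Step 5: reduce T->F. Stack=[( ( T] ptr=3 lookahead=) remaining=[) - ( id ) - num / num / id - num ) $]
Step 6: reduce E->T. Stack=[( ( E] ptr=3 lookahead=) remaining=[) - ( id ) - num / num / id - num ) $]
Step 7: shift ). Stack=[( ( E )] ptr=4 lookahead=- remaining=[- ( id ) - num / num / id - num ) $]
Step 8: reduce F->( E ). Stack=[( F] ptr=4 lookahead=- remaining=[- ( id ) - num / num / id - num ) $]
Step 9: reduce T->F. Stack=[( T] ptr=4 lookahead=- remaining=[- ( id ) - num / num / id - num ) $]
Step 10: reduce E->T. Stack=[( E] ptr=4 lookahead=- remaining=[- ( id ) - num / num / id - num ) $]
Step 11: shift -. Stack=[( E -] ptr=5 lookahead=( remaining=[( id ) - num / num / id - num ) $]
Step 12: shift (. Stack=[( E - (] ptr=6 lookahead=id remaining=[id ) - num / num / id - num ) $]
Step 13: shift id. Stack=[( E - ( id] ptr=7 lookahead=) remaining=[) - num / num / id - num ) $]
Step 14: reduce F->id. Stack=[( E - ( F] ptr=7 lookahead=) remaining=[) - num / num / id - num ) $]
Step 15: reduce T->F. Stack=[( E - ( T] ptr=7 lookahead=) remaining=[) - num / num / id - num ) $]
Step 16: reduce E->T. Stack=[( E - ( E] ptr=7 lookahead=) remaining=[) - num / num / id - num ) $]
Step 17: shift ). Stack=[( E - ( E )] ptr=8 lookahead=- remaining=[- num / num / id - num ) $]
Step 18: reduce F->( E ). Stack=[( E - F] ptr=8 lookahead=- remaining=[- num / num / id - num ) $]
Step 19: reduce T->F. Stack=[( E - T] ptr=8 lookahead=- remaining=[- num / num / id - num ) $]
Step 20: reduce E->E - T. Stack=[( E] ptr=8 lookahead=- remaining=[- num / num / id - num ) $]
Step 21: shift -. Stack=[( E -] ptr=9 lookahead=num remaining=[num / num / id - num ) $]
Step 22: shift num. Stack=[( E - num] ptr=10 lookahead=/ remaining=[/ num / id - num ) $]
Step 23: reduce F->num. Stack=[( E - F] ptr=10 lookahead=/ remaining=[/ num / id - num ) $]
Step 24: reduce T->F. Stack=[( E - T] ptr=10 lookahead=/ remaining=[/ num / id - num ) $]
Step 25: shift /. Stack=[( E - T /] ptr=11 lookahead=num remaining=[num / id - num ) $]
Step 26: shift num. Stack=[( E - T / num] ptr=12 lookahead=/ remaining=[/ id - num ) $]
Step 27: reduce F->num. Stack=[( E - T / F] ptr=12 lookahead=/ remaining=[/ id - num ) $]
Step 28: reduce T->T / F. Stack=[( E - T] ptr=12 lookahead=/ remaining=[/ id - num ) $]
Step 29: shift /. Stack=[( E - T /] ptr=13 lookahead=id remaining=[id - num ) $]
Step 30: shift id. Stack=[( E - T / id] ptr=14 lookahead=- remaining=[- num ) $]
Step 31: reduce F->id. Stack=[( E - T / F] ptr=14 lookahead=- remaining=[- num ) $]
Step 32: reduce T->T / F. Stack=[( E - T] ptr=14 lookahead=- remaining=[- num ) $]
Step 33: reduce E->E - T. Stack=[( E] ptr=14 lookahead=- remaining=[- num ) $]

Answer: reduce E->E - T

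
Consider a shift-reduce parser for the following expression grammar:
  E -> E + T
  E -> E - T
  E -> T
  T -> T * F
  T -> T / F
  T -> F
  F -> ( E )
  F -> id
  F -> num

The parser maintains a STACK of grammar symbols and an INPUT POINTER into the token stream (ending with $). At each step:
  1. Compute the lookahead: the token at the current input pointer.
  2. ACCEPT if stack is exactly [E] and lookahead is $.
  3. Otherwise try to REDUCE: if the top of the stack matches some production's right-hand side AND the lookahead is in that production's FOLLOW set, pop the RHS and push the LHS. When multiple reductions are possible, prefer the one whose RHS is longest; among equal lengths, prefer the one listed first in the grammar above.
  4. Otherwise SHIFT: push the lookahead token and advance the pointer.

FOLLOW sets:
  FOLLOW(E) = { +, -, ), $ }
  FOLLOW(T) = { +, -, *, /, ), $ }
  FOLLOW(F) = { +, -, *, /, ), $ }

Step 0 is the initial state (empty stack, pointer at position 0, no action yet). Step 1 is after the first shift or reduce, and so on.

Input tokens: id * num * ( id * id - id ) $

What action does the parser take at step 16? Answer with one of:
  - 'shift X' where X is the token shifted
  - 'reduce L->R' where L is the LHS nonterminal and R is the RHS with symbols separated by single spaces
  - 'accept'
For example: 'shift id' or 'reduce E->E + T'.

Step 1: shift id. Stack=[id] ptr=1 lookahead=* remaining=[* num * ( id * id - id ) $]
Step 2: reduce F->id. Stack=[F] ptr=1 lookahead=* remaining=[* num * ( id * id - id ) $]
Step 3: reduce T->F. Stack=[T] ptr=1 lookahead=* remaining=[* num * ( id * id - id ) $]
Step 4: shift *. Stack=[T *] ptr=2 lookahead=num remaining=[num * ( id * id - id ) $]
Step 5: shift num. Stack=[T * num] ptr=3 lookahead=* remaining=[* ( id * id - id ) $]
Step 6: reduce F->num. Stack=[T * F] ptr=3 lookahead=* remaining=[* ( id * id - id ) $]
Step 7: reduce T->T * F. Stack=[T] ptr=3 lookahead=* remaining=[* ( id * id - id ) $]
Step 8: shift *. Stack=[T *] ptr=4 lookahead=( remaining=[( id * id - id ) $]
Step 9: shift (. Stack=[T * (] ptr=5 lookahead=id remaining=[id * id - id ) $]
Step 10: shift id. Stack=[T * ( id] ptr=6 lookahead=* remaining=[* id - id ) $]
Step 11: reduce F->id. Stack=[T * ( F] ptr=6 lookahead=* remaining=[* id - id ) $]
Step 12: reduce T->F. Stack=[T * ( T] ptr=6 lookahead=* remaining=[* id - id ) $]
Step 13: shift *. Stack=[T * ( T *] ptr=7 lookahead=id remaining=[id - id ) $]
Step 14: shift id. Stack=[T * ( T * id] ptr=8 lookahead=- remaining=[- id ) $]
Step 15: reduce F->id. Stack=[T * ( T * F] ptr=8 lookahead=- remaining=[- id ) $]
Step 16: reduce T->T * F. Stack=[T * ( T] ptr=8 lookahead=- remaining=[- id ) $]

Answer: reduce T->T * F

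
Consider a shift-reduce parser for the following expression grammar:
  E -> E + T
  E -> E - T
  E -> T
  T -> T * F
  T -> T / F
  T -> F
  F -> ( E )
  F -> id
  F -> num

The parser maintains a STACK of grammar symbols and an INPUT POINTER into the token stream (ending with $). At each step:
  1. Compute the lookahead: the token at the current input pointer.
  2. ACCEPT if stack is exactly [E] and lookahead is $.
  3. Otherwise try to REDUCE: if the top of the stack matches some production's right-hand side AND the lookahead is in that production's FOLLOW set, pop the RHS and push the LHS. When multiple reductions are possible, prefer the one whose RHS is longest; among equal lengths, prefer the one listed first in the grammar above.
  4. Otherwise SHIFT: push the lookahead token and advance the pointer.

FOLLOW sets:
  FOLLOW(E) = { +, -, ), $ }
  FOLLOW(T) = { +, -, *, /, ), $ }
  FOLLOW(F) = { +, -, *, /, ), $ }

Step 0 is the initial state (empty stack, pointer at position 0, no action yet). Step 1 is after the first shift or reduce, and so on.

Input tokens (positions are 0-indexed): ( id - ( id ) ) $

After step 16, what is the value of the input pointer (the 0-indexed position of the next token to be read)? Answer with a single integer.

Step 1: shift (. Stack=[(] ptr=1 lookahead=id remaining=[id - ( id ) ) $]
Step 2: shift id. Stack=[( id] ptr=2 lookahead=- remaining=[- ( id ) ) $]
Step 3: reduce F->id. Stack=[( F] ptr=2 lookahead=- remaining=[- ( id ) ) $]
Step 4: reduce T->F. Stack=[( T] ptr=2 lookahead=- remaining=[- ( id ) ) $]
Step 5: reduce E->T. Stack=[( E] ptr=2 lookahead=- remaining=[- ( id ) ) $]
Step 6: shift -. Stack=[( E -] ptr=3 lookahead=( remaining=[( id ) ) $]
Step 7: shift (. Stack=[( E - (] ptr=4 lookahead=id remaining=[id ) ) $]
Step 8: shift id. Stack=[( E - ( id] ptr=5 lookahead=) remaining=[) ) $]
Step 9: reduce F->id. Stack=[( E - ( F] ptr=5 lookahead=) remaining=[) ) $]
Step 10: reduce T->F. Stack=[( E - ( T] ptr=5 lookahead=) remaining=[) ) $]
Step 11: reduce E->T. Stack=[( E - ( E] ptr=5 lookahead=) remaining=[) ) $]
Step 12: shift ). Stack=[( E - ( E )] ptr=6 lookahead=) remaining=[) $]
Step 13: reduce F->( E ). Stack=[( E - F] ptr=6 lookahead=) remaining=[) $]
Step 14: reduce T->F. Stack=[( E - T] ptr=6 lookahead=) remaining=[) $]
Step 15: reduce E->E - T. Stack=[( E] ptr=6 lookahead=) remaining=[) $]
Step 16: shift ). Stack=[( E )] ptr=7 lookahead=$ remaining=[$]

Answer: 7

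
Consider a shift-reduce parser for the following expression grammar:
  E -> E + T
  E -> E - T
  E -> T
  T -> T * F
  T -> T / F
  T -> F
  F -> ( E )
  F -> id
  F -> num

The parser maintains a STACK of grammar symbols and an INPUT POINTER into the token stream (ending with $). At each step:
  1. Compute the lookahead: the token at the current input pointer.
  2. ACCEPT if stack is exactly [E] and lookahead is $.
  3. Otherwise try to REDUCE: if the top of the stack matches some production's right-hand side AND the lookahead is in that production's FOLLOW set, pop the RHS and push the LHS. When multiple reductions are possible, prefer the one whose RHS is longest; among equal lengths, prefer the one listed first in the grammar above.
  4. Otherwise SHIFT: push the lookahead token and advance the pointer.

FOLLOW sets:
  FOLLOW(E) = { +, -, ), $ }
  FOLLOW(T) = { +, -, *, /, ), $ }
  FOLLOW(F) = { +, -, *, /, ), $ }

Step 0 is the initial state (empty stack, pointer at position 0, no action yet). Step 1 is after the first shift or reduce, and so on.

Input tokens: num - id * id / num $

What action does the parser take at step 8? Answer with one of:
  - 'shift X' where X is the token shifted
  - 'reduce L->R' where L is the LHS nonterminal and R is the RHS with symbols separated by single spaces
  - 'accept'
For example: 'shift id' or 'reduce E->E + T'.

Answer: reduce T->F

Derivation:
Step 1: shift num. Stack=[num] ptr=1 lookahead=- remaining=[- id * id / num $]
Step 2: reduce F->num. Stack=[F] ptr=1 lookahead=- remaining=[- id * id / num $]
Step 3: reduce T->F. Stack=[T] ptr=1 lookahead=- remaining=[- id * id / num $]
Step 4: reduce E->T. Stack=[E] ptr=1 lookahead=- remaining=[- id * id / num $]
Step 5: shift -. Stack=[E -] ptr=2 lookahead=id remaining=[id * id / num $]
Step 6: shift id. Stack=[E - id] ptr=3 lookahead=* remaining=[* id / num $]
Step 7: reduce F->id. Stack=[E - F] ptr=3 lookahead=* remaining=[* id / num $]
Step 8: reduce T->F. Stack=[E - T] ptr=3 lookahead=* remaining=[* id / num $]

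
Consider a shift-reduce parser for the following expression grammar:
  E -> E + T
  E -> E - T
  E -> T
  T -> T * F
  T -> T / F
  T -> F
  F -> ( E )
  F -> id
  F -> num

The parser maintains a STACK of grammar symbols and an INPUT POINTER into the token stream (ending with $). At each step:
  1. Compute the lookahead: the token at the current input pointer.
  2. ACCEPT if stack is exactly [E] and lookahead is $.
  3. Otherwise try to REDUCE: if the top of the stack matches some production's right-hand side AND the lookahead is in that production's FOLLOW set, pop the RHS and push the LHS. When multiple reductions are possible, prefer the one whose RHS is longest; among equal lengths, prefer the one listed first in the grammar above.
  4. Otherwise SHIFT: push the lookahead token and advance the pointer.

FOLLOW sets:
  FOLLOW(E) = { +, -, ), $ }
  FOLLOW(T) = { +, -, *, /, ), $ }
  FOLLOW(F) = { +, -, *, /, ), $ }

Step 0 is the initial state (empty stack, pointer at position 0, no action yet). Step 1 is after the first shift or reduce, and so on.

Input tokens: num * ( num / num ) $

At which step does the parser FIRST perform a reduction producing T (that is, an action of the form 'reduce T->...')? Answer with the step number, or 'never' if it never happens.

Answer: 3

Derivation:
Step 1: shift num. Stack=[num] ptr=1 lookahead=* remaining=[* ( num / num ) $]
Step 2: reduce F->num. Stack=[F] ptr=1 lookahead=* remaining=[* ( num / num ) $]
Step 3: reduce T->F. Stack=[T] ptr=1 lookahead=* remaining=[* ( num / num ) $]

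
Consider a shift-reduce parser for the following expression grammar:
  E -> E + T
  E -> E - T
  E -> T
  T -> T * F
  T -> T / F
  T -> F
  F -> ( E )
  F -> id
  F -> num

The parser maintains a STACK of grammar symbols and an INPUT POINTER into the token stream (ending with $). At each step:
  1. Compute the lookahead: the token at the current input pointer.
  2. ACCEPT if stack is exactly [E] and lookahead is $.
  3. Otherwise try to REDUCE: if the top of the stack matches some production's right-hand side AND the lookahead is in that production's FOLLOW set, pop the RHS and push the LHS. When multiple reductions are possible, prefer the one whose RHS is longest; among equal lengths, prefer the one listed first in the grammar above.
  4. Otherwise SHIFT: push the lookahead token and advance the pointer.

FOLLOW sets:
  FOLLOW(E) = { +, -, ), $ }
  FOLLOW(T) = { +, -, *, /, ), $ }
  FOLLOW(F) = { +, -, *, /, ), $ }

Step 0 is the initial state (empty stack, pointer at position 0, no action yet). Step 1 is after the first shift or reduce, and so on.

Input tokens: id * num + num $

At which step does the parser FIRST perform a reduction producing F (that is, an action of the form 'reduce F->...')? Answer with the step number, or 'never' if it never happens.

Step 1: shift id. Stack=[id] ptr=1 lookahead=* remaining=[* num + num $]
Step 2: reduce F->id. Stack=[F] ptr=1 lookahead=* remaining=[* num + num $]

Answer: 2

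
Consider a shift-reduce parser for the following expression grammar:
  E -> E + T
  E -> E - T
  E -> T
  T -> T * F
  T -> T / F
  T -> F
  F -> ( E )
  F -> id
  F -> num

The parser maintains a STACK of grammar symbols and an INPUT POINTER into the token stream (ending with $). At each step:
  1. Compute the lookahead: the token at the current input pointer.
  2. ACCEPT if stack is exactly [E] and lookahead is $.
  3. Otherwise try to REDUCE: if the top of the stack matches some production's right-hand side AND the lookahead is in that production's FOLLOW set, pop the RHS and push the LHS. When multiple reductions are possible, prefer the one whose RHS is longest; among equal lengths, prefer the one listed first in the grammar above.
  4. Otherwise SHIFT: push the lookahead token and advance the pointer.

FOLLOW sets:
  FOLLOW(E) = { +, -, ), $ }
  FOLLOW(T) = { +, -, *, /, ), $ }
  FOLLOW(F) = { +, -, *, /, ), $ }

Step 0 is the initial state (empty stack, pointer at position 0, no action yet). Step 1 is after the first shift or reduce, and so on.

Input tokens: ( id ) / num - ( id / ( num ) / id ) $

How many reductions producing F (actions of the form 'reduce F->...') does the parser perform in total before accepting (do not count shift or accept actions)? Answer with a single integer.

Step 1: shift (. Stack=[(] ptr=1 lookahead=id remaining=[id ) / num - ( id / ( num ) / id ) $]
Step 2: shift id. Stack=[( id] ptr=2 lookahead=) remaining=[) / num - ( id / ( num ) / id ) $]
Step 3: reduce F->id. Stack=[( F] ptr=2 lookahead=) remaining=[) / num - ( id / ( num ) / id ) $]
Step 4: reduce T->F. Stack=[( T] ptr=2 lookahead=) remaining=[) / num - ( id / ( num ) / id ) $]
Step 5: reduce E->T. Stack=[( E] ptr=2 lookahead=) remaining=[) / num - ( id / ( num ) / id ) $]
Step 6: shift ). Stack=[( E )] ptr=3 lookahead=/ remaining=[/ num - ( id / ( num ) / id ) $]
Step 7: reduce F->( E ). Stack=[F] ptr=3 lookahead=/ remaining=[/ num - ( id / ( num ) / id ) $]
Step 8: reduce T->F. Stack=[T] ptr=3 lookahead=/ remaining=[/ num - ( id / ( num ) / id ) $]
Step 9: shift /. Stack=[T /] ptr=4 lookahead=num remaining=[num - ( id / ( num ) / id ) $]
Step 10: shift num. Stack=[T / num] ptr=5 lookahead=- remaining=[- ( id / ( num ) / id ) $]
Step 11: reduce F->num. Stack=[T / F] ptr=5 lookahead=- remaining=[- ( id / ( num ) / id ) $]
Step 12: reduce T->T / F. Stack=[T] ptr=5 lookahead=- remaining=[- ( id / ( num ) / id ) $]
Step 13: reduce E->T. Stack=[E] ptr=5 lookahead=- remaining=[- ( id / ( num ) / id ) $]
Step 14: shift -. Stack=[E -] ptr=6 lookahead=( remaining=[( id / ( num ) / id ) $]
Step 15: shift (. Stack=[E - (] ptr=7 lookahead=id remaining=[id / ( num ) / id ) $]
Step 16: shift id. Stack=[E - ( id] ptr=8 lookahead=/ remaining=[/ ( num ) / id ) $]
Step 17: reduce F->id. Stack=[E - ( F] ptr=8 lookahead=/ remaining=[/ ( num ) / id ) $]
Step 18: reduce T->F. Stack=[E - ( T] ptr=8 lookahead=/ remaining=[/ ( num ) / id ) $]
Step 19: shift /. Stack=[E - ( T /] ptr=9 lookahead=( remaining=[( num ) / id ) $]
Step 20: shift (. Stack=[E - ( T / (] ptr=10 lookahead=num remaining=[num ) / id ) $]
Step 21: shift num. Stack=[E - ( T / ( num] ptr=11 lookahead=) remaining=[) / id ) $]
Step 22: reduce F->num. Stack=[E - ( T / ( F] ptr=11 lookahead=) remaining=[) / id ) $]
Step 23: reduce T->F. Stack=[E - ( T / ( T] ptr=11 lookahead=) remaining=[) / id ) $]
Step 24: reduce E->T. Stack=[E - ( T / ( E] ptr=11 lookahead=) remaining=[) / id ) $]
Step 25: shift ). Stack=[E - ( T / ( E )] ptr=12 lookahead=/ remaining=[/ id ) $]
Step 26: reduce F->( E ). Stack=[E - ( T / F] ptr=12 lookahead=/ remaining=[/ id ) $]
Step 27: reduce T->T / F. Stack=[E - ( T] ptr=12 lookahead=/ remaining=[/ id ) $]
Step 28: shift /. Stack=[E - ( T /] ptr=13 lookahead=id remaining=[id ) $]
Step 29: shift id. Stack=[E - ( T / id] ptr=14 lookahead=) remaining=[) $]
Step 30: reduce F->id. Stack=[E - ( T / F] ptr=14 lookahead=) remaining=[) $]
Step 31: reduce T->T / F. Stack=[E - ( T] ptr=14 lookahead=) remaining=[) $]
Step 32: reduce E->T. Stack=[E - ( E] ptr=14 lookahead=) remaining=[) $]
Step 33: shift ). Stack=[E - ( E )] ptr=15 lookahead=$ remaining=[$]
Step 34: reduce F->( E ). Stack=[E - F] ptr=15 lookahead=$ remaining=[$]
Step 35: reduce T->F. Stack=[E - T] ptr=15 lookahead=$ remaining=[$]
Step 36: reduce E->E - T. Stack=[E] ptr=15 lookahead=$ remaining=[$]
Step 37: accept. Stack=[E] ptr=15 lookahead=$ remaining=[$]

Answer: 8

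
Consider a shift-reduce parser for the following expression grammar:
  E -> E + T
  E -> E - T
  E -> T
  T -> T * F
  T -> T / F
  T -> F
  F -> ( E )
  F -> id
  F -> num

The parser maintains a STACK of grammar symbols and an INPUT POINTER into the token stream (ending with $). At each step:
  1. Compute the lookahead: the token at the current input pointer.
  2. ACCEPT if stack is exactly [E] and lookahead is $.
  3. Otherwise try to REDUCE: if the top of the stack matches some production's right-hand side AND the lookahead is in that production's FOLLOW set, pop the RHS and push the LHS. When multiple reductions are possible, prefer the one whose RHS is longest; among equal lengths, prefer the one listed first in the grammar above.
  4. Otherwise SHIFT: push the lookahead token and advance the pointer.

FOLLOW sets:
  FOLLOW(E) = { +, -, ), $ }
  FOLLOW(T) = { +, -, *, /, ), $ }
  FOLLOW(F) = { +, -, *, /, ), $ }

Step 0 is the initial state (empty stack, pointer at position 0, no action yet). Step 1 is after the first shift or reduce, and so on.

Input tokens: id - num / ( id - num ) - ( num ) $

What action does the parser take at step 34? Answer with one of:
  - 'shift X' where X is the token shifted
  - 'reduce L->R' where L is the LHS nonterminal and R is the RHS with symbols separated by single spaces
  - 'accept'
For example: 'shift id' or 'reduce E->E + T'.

Step 1: shift id. Stack=[id] ptr=1 lookahead=- remaining=[- num / ( id - num ) - ( num ) $]
Step 2: reduce F->id. Stack=[F] ptr=1 lookahead=- remaining=[- num / ( id - num ) - ( num ) $]
Step 3: reduce T->F. Stack=[T] ptr=1 lookahead=- remaining=[- num / ( id - num ) - ( num ) $]
Step 4: reduce E->T. Stack=[E] ptr=1 lookahead=- remaining=[- num / ( id - num ) - ( num ) $]
Step 5: shift -. Stack=[E -] ptr=2 lookahead=num remaining=[num / ( id - num ) - ( num ) $]
Step 6: shift num. Stack=[E - num] ptr=3 lookahead=/ remaining=[/ ( id - num ) - ( num ) $]
Step 7: reduce F->num. Stack=[E - F] ptr=3 lookahead=/ remaining=[/ ( id - num ) - ( num ) $]
Step 8: reduce T->F. Stack=[E - T] ptr=3 lookahead=/ remaining=[/ ( id - num ) - ( num ) $]
Step 9: shift /. Stack=[E - T /] ptr=4 lookahead=( remaining=[( id - num ) - ( num ) $]
Step 10: shift (. Stack=[E - T / (] ptr=5 lookahead=id remaining=[id - num ) - ( num ) $]
Step 11: shift id. Stack=[E - T / ( id] ptr=6 lookahead=- remaining=[- num ) - ( num ) $]
Step 12: reduce F->id. Stack=[E - T / ( F] ptr=6 lookahead=- remaining=[- num ) - ( num ) $]
Step 13: reduce T->F. Stack=[E - T / ( T] ptr=6 lookahead=- remaining=[- num ) - ( num ) $]
Step 14: reduce E->T. Stack=[E - T / ( E] ptr=6 lookahead=- remaining=[- num ) - ( num ) $]
Step 15: shift -. Stack=[E - T / ( E -] ptr=7 lookahead=num remaining=[num ) - ( num ) $]
Step 16: shift num. Stack=[E - T / ( E - num] ptr=8 lookahead=) remaining=[) - ( num ) $]
Step 17: reduce F->num. Stack=[E - T / ( E - F] ptr=8 lookahead=) remaining=[) - ( num ) $]
Step 18: reduce T->F. Stack=[E - T / ( E - T] ptr=8 lookahead=) remaining=[) - ( num ) $]
Step 19: reduce E->E - T. Stack=[E - T / ( E] ptr=8 lookahead=) remaining=[) - ( num ) $]
Step 20: shift ). Stack=[E - T / ( E )] ptr=9 lookahead=- remaining=[- ( num ) $]
Step 21: reduce F->( E ). Stack=[E - T / F] ptr=9 lookahead=- remaining=[- ( num ) $]
Step 22: reduce T->T / F. Stack=[E - T] ptr=9 lookahead=- remaining=[- ( num ) $]
Step 23: reduce E->E - T. Stack=[E] ptr=9 lookahead=- remaining=[- ( num ) $]
Step 24: shift -. Stack=[E -] ptr=10 lookahead=( remaining=[( num ) $]
Step 25: shift (. Stack=[E - (] ptr=11 lookahead=num remaining=[num ) $]
Step 26: shift num. Stack=[E - ( num] ptr=12 lookahead=) remaining=[) $]
Step 27: reduce F->num. Stack=[E - ( F] ptr=12 lookahead=) remaining=[) $]
Step 28: reduce T->F. Stack=[E - ( T] ptr=12 lookahead=) remaining=[) $]
Step 29: reduce E->T. Stack=[E - ( E] ptr=12 lookahead=) remaining=[) $]
Step 30: shift ). Stack=[E - ( E )] ptr=13 lookahead=$ remaining=[$]
Step 31: reduce F->( E ). Stack=[E - F] ptr=13 lookahead=$ remaining=[$]
Step 32: reduce T->F. Stack=[E - T] ptr=13 lookahead=$ remaining=[$]
Step 33: reduce E->E - T. Stack=[E] ptr=13 lookahead=$ remaining=[$]
Step 34: accept. Stack=[E] ptr=13 lookahead=$ remaining=[$]

Answer: accept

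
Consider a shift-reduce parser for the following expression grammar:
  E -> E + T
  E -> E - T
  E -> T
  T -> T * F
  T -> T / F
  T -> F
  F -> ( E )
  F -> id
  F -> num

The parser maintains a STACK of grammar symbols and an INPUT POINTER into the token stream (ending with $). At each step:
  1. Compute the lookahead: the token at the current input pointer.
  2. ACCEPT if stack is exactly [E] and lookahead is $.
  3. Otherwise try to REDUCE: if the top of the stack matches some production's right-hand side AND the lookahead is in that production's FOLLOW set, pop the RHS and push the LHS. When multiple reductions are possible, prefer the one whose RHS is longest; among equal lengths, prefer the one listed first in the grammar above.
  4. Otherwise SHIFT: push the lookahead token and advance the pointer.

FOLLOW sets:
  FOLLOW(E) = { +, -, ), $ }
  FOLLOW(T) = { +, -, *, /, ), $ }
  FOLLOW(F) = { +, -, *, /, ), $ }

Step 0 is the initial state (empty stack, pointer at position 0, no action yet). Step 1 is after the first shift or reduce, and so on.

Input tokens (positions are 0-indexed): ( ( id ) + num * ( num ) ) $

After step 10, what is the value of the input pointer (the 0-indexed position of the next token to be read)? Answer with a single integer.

Step 1: shift (. Stack=[(] ptr=1 lookahead=( remaining=[( id ) + num * ( num ) ) $]
Step 2: shift (. Stack=[( (] ptr=2 lookahead=id remaining=[id ) + num * ( num ) ) $]
Step 3: shift id. Stack=[( ( id] ptr=3 lookahead=) remaining=[) + num * ( num ) ) $]
Step 4: reduce F->id. Stack=[( ( F] ptr=3 lookahead=) remaining=[) + num * ( num ) ) $]
Step 5: reduce T->F. Stack=[( ( T] ptr=3 lookahead=) remaining=[) + num * ( num ) ) $]
Step 6: reduce E->T. Stack=[( ( E] ptr=3 lookahead=) remaining=[) + num * ( num ) ) $]
Step 7: shift ). Stack=[( ( E )] ptr=4 lookahead=+ remaining=[+ num * ( num ) ) $]
Step 8: reduce F->( E ). Stack=[( F] ptr=4 lookahead=+ remaining=[+ num * ( num ) ) $]
Step 9: reduce T->F. Stack=[( T] ptr=4 lookahead=+ remaining=[+ num * ( num ) ) $]
Step 10: reduce E->T. Stack=[( E] ptr=4 lookahead=+ remaining=[+ num * ( num ) ) $]

Answer: 4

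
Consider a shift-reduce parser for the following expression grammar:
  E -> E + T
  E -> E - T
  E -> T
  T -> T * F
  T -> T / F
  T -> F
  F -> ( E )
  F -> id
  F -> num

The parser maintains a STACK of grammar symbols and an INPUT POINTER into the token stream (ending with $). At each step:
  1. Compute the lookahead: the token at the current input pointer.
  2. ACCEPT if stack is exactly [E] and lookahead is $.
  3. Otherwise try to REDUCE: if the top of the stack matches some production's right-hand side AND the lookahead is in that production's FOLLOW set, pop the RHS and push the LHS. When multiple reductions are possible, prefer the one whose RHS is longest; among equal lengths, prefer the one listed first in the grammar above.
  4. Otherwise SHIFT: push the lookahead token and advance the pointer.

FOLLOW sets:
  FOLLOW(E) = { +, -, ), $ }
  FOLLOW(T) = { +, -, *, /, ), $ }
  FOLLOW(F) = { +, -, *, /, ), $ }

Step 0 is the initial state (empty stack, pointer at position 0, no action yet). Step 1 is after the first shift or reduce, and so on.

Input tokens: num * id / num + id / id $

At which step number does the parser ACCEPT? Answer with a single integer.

Step 1: shift num. Stack=[num] ptr=1 lookahead=* remaining=[* id / num + id / id $]
Step 2: reduce F->num. Stack=[F] ptr=1 lookahead=* remaining=[* id / num + id / id $]
Step 3: reduce T->F. Stack=[T] ptr=1 lookahead=* remaining=[* id / num + id / id $]
Step 4: shift *. Stack=[T *] ptr=2 lookahead=id remaining=[id / num + id / id $]
Step 5: shift id. Stack=[T * id] ptr=3 lookahead=/ remaining=[/ num + id / id $]
Step 6: reduce F->id. Stack=[T * F] ptr=3 lookahead=/ remaining=[/ num + id / id $]
Step 7: reduce T->T * F. Stack=[T] ptr=3 lookahead=/ remaining=[/ num + id / id $]
Step 8: shift /. Stack=[T /] ptr=4 lookahead=num remaining=[num + id / id $]
Step 9: shift num. Stack=[T / num] ptr=5 lookahead=+ remaining=[+ id / id $]
Step 10: reduce F->num. Stack=[T / F] ptr=5 lookahead=+ remaining=[+ id / id $]
Step 11: reduce T->T / F. Stack=[T] ptr=5 lookahead=+ remaining=[+ id / id $]
Step 12: reduce E->T. Stack=[E] ptr=5 lookahead=+ remaining=[+ id / id $]
Step 13: shift +. Stack=[E +] ptr=6 lookahead=id remaining=[id / id $]
Step 14: shift id. Stack=[E + id] ptr=7 lookahead=/ remaining=[/ id $]
Step 15: reduce F->id. Stack=[E + F] ptr=7 lookahead=/ remaining=[/ id $]
Step 16: reduce T->F. Stack=[E + T] ptr=7 lookahead=/ remaining=[/ id $]
Step 17: shift /. Stack=[E + T /] ptr=8 lookahead=id remaining=[id $]
Step 18: shift id. Stack=[E + T / id] ptr=9 lookahead=$ remaining=[$]
Step 19: reduce F->id. Stack=[E + T / F] ptr=9 lookahead=$ remaining=[$]
Step 20: reduce T->T / F. Stack=[E + T] ptr=9 lookahead=$ remaining=[$]
Step 21: reduce E->E + T. Stack=[E] ptr=9 lookahead=$ remaining=[$]
Step 22: accept. Stack=[E] ptr=9 lookahead=$ remaining=[$]

Answer: 22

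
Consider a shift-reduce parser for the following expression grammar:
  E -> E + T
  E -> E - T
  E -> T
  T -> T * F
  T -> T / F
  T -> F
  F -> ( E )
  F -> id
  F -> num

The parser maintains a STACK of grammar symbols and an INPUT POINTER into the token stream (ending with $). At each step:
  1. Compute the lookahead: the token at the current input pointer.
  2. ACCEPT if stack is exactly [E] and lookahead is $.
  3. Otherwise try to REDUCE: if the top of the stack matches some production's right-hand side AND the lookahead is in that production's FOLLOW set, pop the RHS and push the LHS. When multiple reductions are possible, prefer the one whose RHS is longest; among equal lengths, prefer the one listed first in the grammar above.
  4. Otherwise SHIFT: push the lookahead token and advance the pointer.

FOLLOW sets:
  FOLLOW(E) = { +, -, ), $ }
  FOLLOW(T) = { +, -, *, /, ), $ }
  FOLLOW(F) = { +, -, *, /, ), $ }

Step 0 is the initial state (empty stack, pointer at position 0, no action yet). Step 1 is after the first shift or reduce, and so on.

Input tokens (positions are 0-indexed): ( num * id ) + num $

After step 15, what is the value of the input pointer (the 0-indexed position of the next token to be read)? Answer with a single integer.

Step 1: shift (. Stack=[(] ptr=1 lookahead=num remaining=[num * id ) + num $]
Step 2: shift num. Stack=[( num] ptr=2 lookahead=* remaining=[* id ) + num $]
Step 3: reduce F->num. Stack=[( F] ptr=2 lookahead=* remaining=[* id ) + num $]
Step 4: reduce T->F. Stack=[( T] ptr=2 lookahead=* remaining=[* id ) + num $]
Step 5: shift *. Stack=[( T *] ptr=3 lookahead=id remaining=[id ) + num $]
Step 6: shift id. Stack=[( T * id] ptr=4 lookahead=) remaining=[) + num $]
Step 7: reduce F->id. Stack=[( T * F] ptr=4 lookahead=) remaining=[) + num $]
Step 8: reduce T->T * F. Stack=[( T] ptr=4 lookahead=) remaining=[) + num $]
Step 9: reduce E->T. Stack=[( E] ptr=4 lookahead=) remaining=[) + num $]
Step 10: shift ). Stack=[( E )] ptr=5 lookahead=+ remaining=[+ num $]
Step 11: reduce F->( E ). Stack=[F] ptr=5 lookahead=+ remaining=[+ num $]
Step 12: reduce T->F. Stack=[T] ptr=5 lookahead=+ remaining=[+ num $]
Step 13: reduce E->T. Stack=[E] ptr=5 lookahead=+ remaining=[+ num $]
Step 14: shift +. Stack=[E +] ptr=6 lookahead=num remaining=[num $]
Step 15: shift num. Stack=[E + num] ptr=7 lookahead=$ remaining=[$]

Answer: 7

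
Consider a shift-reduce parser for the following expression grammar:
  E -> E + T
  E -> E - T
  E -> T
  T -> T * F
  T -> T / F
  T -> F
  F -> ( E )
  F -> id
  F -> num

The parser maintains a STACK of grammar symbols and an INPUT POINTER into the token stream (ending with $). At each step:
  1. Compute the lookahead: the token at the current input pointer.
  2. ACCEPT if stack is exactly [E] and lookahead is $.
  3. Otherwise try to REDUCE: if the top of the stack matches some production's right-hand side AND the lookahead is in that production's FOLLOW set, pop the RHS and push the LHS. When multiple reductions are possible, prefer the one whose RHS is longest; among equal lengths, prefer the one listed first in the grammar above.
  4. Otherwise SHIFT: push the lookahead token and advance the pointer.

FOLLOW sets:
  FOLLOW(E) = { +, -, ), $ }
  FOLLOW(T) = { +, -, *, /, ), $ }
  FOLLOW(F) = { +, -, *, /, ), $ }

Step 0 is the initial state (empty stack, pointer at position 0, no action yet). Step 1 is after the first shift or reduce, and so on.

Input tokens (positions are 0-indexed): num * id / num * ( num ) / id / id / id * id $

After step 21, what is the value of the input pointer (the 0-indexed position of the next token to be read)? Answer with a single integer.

Answer: 10

Derivation:
Step 1: shift num. Stack=[num] ptr=1 lookahead=* remaining=[* id / num * ( num ) / id / id / id * id $]
Step 2: reduce F->num. Stack=[F] ptr=1 lookahead=* remaining=[* id / num * ( num ) / id / id / id * id $]
Step 3: reduce T->F. Stack=[T] ptr=1 lookahead=* remaining=[* id / num * ( num ) / id / id / id * id $]
Step 4: shift *. Stack=[T *] ptr=2 lookahead=id remaining=[id / num * ( num ) / id / id / id * id $]
Step 5: shift id. Stack=[T * id] ptr=3 lookahead=/ remaining=[/ num * ( num ) / id / id / id * id $]
Step 6: reduce F->id. Stack=[T * F] ptr=3 lookahead=/ remaining=[/ num * ( num ) / id / id / id * id $]
Step 7: reduce T->T * F. Stack=[T] ptr=3 lookahead=/ remaining=[/ num * ( num ) / id / id / id * id $]
Step 8: shift /. Stack=[T /] ptr=4 lookahead=num remaining=[num * ( num ) / id / id / id * id $]
Step 9: shift num. Stack=[T / num] ptr=5 lookahead=* remaining=[* ( num ) / id / id / id * id $]
Step 10: reduce F->num. Stack=[T / F] ptr=5 lookahead=* remaining=[* ( num ) / id / id / id * id $]
Step 11: reduce T->T / F. Stack=[T] ptr=5 lookahead=* remaining=[* ( num ) / id / id / id * id $]
Step 12: shift *. Stack=[T *] ptr=6 lookahead=( remaining=[( num ) / id / id / id * id $]
Step 13: shift (. Stack=[T * (] ptr=7 lookahead=num remaining=[num ) / id / id / id * id $]
Step 14: shift num. Stack=[T * ( num] ptr=8 lookahead=) remaining=[) / id / id / id * id $]
Step 15: reduce F->num. Stack=[T * ( F] ptr=8 lookahead=) remaining=[) / id / id / id * id $]
Step 16: reduce T->F. Stack=[T * ( T] ptr=8 lookahead=) remaining=[) / id / id / id * id $]
Step 17: reduce E->T. Stack=[T * ( E] ptr=8 lookahead=) remaining=[) / id / id / id * id $]
Step 18: shift ). Stack=[T * ( E )] ptr=9 lookahead=/ remaining=[/ id / id / id * id $]
Step 19: reduce F->( E ). Stack=[T * F] ptr=9 lookahead=/ remaining=[/ id / id / id * id $]
Step 20: reduce T->T * F. Stack=[T] ptr=9 lookahead=/ remaining=[/ id / id / id * id $]
Step 21: shift /. Stack=[T /] ptr=10 lookahead=id remaining=[id / id / id * id $]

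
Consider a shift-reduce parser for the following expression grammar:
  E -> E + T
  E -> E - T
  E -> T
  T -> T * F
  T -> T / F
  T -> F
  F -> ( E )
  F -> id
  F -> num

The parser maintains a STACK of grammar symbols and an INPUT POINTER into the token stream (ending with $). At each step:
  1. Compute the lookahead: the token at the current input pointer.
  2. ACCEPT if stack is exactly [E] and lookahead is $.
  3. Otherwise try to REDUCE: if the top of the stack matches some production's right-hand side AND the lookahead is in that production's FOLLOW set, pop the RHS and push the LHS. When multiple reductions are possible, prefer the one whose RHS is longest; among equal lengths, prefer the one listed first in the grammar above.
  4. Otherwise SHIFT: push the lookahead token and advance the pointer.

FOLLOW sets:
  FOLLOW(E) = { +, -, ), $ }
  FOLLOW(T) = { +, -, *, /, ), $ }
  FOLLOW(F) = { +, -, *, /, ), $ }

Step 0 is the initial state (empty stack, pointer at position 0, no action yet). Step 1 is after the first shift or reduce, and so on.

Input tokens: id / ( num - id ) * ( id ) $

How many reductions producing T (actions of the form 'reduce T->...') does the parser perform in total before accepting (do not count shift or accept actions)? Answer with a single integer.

Answer: 6

Derivation:
Step 1: shift id. Stack=[id] ptr=1 lookahead=/ remaining=[/ ( num - id ) * ( id ) $]
Step 2: reduce F->id. Stack=[F] ptr=1 lookahead=/ remaining=[/ ( num - id ) * ( id ) $]
Step 3: reduce T->F. Stack=[T] ptr=1 lookahead=/ remaining=[/ ( num - id ) * ( id ) $]
Step 4: shift /. Stack=[T /] ptr=2 lookahead=( remaining=[( num - id ) * ( id ) $]
Step 5: shift (. Stack=[T / (] ptr=3 lookahead=num remaining=[num - id ) * ( id ) $]
Step 6: shift num. Stack=[T / ( num] ptr=4 lookahead=- remaining=[- id ) * ( id ) $]
Step 7: reduce F->num. Stack=[T / ( F] ptr=4 lookahead=- remaining=[- id ) * ( id ) $]
Step 8: reduce T->F. Stack=[T / ( T] ptr=4 lookahead=- remaining=[- id ) * ( id ) $]
Step 9: reduce E->T. Stack=[T / ( E] ptr=4 lookahead=- remaining=[- id ) * ( id ) $]
Step 10: shift -. Stack=[T / ( E -] ptr=5 lookahead=id remaining=[id ) * ( id ) $]
Step 11: shift id. Stack=[T / ( E - id] ptr=6 lookahead=) remaining=[) * ( id ) $]
Step 12: reduce F->id. Stack=[T / ( E - F] ptr=6 lookahead=) remaining=[) * ( id ) $]
Step 13: reduce T->F. Stack=[T / ( E - T] ptr=6 lookahead=) remaining=[) * ( id ) $]
Step 14: reduce E->E - T. Stack=[T / ( E] ptr=6 lookahead=) remaining=[) * ( id ) $]
Step 15: shift ). Stack=[T / ( E )] ptr=7 lookahead=* remaining=[* ( id ) $]
Step 16: reduce F->( E ). Stack=[T / F] ptr=7 lookahead=* remaining=[* ( id ) $]
Step 17: reduce T->T / F. Stack=[T] ptr=7 lookahead=* remaining=[* ( id ) $]
Step 18: shift *. Stack=[T *] ptr=8 lookahead=( remaining=[( id ) $]
Step 19: shift (. Stack=[T * (] ptr=9 lookahead=id remaining=[id ) $]
Step 20: shift id. Stack=[T * ( id] ptr=10 lookahead=) remaining=[) $]
Step 21: reduce F->id. Stack=[T * ( F] ptr=10 lookahead=) remaining=[) $]
Step 22: reduce T->F. Stack=[T * ( T] ptr=10 lookahead=) remaining=[) $]
Step 23: reduce E->T. Stack=[T * ( E] ptr=10 lookahead=) remaining=[) $]
Step 24: shift ). Stack=[T * ( E )] ptr=11 lookahead=$ remaining=[$]
Step 25: reduce F->( E ). Stack=[T * F] ptr=11 lookahead=$ remaining=[$]
Step 26: reduce T->T * F. Stack=[T] ptr=11 lookahead=$ remaining=[$]
Step 27: reduce E->T. Stack=[E] ptr=11 lookahead=$ remaining=[$]
Step 28: accept. Stack=[E] ptr=11 lookahead=$ remaining=[$]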